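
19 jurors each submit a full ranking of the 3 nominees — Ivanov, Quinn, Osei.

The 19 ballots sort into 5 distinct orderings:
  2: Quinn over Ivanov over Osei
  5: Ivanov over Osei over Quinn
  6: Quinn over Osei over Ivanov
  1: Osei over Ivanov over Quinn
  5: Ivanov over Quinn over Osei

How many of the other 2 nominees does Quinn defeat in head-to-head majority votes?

1

Quinn against each rival (19 jurors):
Quinn vs Ivanov: Quinn is ranked higher on 2+6 = 8 ballots, Ivanov on 11. Ivanov wins 11–8.
Quinn vs Osei: Quinn wins 13–6.
Quinn beats Osei; loses to Ivanov — 1 pairwise win.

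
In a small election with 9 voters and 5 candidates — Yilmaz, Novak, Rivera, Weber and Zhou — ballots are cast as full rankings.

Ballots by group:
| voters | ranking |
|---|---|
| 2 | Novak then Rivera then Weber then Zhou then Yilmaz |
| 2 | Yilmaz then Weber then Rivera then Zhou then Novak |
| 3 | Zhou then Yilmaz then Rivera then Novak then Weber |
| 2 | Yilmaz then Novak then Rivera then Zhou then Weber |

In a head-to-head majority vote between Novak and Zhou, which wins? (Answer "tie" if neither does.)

Zhou

Ballots ranking Novak above Zhou: 2 + 2 = 4.
Ballots ranking Zhou above Novak: 9 − 4 = 5.
Zhou wins the head-to-head 5–4.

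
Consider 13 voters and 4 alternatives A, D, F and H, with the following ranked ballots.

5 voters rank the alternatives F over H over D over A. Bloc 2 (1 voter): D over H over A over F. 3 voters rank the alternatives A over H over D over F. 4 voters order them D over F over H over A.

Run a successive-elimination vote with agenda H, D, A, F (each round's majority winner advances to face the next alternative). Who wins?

F

Round 1: H vs D — 8–5, H advances.
Round 2: H vs A — 10–3, H advances.
Round 3: H vs F — 4–9, F advances.
The agenda winner is F.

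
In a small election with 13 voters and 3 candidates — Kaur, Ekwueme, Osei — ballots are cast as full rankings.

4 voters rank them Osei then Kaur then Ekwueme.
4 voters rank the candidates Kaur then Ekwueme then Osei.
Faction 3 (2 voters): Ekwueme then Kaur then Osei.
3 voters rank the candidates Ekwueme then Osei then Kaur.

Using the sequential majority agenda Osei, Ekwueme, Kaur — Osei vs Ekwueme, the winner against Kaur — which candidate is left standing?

Round 1: Osei vs Ekwueme — 4–9, Ekwueme advances.
Round 2: Ekwueme vs Kaur — 5–8, Kaur advances.
Kaur survives the agenda.

Kaur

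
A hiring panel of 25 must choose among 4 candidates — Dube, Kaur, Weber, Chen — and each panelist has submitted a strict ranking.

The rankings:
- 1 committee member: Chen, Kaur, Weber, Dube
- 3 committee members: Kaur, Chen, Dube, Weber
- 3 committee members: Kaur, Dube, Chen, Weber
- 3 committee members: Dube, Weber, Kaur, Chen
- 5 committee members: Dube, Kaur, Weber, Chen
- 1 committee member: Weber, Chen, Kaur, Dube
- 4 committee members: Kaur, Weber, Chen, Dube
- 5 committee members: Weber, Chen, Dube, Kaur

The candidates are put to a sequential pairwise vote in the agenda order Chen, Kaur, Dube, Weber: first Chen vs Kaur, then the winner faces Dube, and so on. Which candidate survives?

Dube

Round 1: Chen vs Kaur — 7–18, Kaur advances.
Round 2: Kaur vs Dube — 12–13, Dube advances.
Round 3: Dube vs Weber — 14–11, Dube advances.
Dube survives the agenda.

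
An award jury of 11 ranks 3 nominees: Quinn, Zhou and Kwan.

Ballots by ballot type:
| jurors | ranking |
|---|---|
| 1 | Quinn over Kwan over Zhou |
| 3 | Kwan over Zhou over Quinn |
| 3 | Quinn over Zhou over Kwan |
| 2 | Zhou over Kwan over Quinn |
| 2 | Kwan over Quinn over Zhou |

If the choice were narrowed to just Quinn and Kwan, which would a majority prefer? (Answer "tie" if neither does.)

Ballots ranking Quinn above Kwan: 1 + 3 = 4.
Ballots ranking Kwan above Quinn: 11 − 4 = 7.
Kwan wins the head-to-head 7–4.

Kwan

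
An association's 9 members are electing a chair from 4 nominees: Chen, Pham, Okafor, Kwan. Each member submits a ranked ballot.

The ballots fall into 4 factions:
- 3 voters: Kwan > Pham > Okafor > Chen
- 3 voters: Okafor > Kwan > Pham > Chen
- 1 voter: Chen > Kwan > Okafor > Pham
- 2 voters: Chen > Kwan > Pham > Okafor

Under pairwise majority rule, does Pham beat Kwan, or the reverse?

No ballot ranks Pham above Kwan: 0.
Ballots ranking Kwan above Pham: 9 − 0 = 9.
Kwan wins the head-to-head 9–0.

Kwan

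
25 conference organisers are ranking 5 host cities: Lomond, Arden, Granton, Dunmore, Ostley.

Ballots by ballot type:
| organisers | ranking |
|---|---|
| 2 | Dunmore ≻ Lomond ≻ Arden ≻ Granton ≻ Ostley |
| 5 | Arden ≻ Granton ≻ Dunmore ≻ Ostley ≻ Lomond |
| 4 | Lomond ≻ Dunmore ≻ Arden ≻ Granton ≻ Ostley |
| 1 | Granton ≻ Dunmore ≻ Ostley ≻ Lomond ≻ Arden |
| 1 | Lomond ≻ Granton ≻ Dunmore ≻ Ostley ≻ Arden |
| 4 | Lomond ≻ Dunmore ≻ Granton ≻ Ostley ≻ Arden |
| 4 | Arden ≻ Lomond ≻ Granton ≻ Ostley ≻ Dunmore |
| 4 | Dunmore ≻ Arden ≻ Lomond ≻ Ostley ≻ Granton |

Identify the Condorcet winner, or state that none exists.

none

Pairwise majorities:
Lomond vs Arden: 2+4+1+1+4 = 12 for Lomond, 13 for Arden — Arden by 13–12.
Lomond vs Granton: 19 to 6, Lomond.
Lomond vs Dunmore: Lomond is ranked higher on 4+1+4+4 = 13 ballots, Dunmore on 12. Lomond wins 13–12.
Lomond vs Ostley: 2+4+1+4+4+4 = 19 for Lomond, 6 for Ostley — Lomond by 19–6.
Arden vs Granton: 19 to 6, Arden.
Arden vs Dunmore: Arden preferred on 5+4 = 9 ballots; Dunmore wins 16–9.
Arden vs Ostley: 19 to 6, Arden.
Granton vs Dunmore: Granton preferred on 5+1+1+4 = 11 ballots; Dunmore wins 14–11.
Granton vs Ostley: 21 for Granton, 4 for Ostley — Granton by 21–4.
Dunmore vs Ostley: Dunmore preferred on 21 ballots; Dunmore wins 21–4.
Every city loses at least once (Lomond loses to Arden; Arden loses to Dunmore; Granton loses to Lomond; Dunmore loses to Lomond; Ostley loses to Lomond). The majority relation contains the cycle Lomond > Dunmore > Arden > Lomond, so there is no Condorcet winner.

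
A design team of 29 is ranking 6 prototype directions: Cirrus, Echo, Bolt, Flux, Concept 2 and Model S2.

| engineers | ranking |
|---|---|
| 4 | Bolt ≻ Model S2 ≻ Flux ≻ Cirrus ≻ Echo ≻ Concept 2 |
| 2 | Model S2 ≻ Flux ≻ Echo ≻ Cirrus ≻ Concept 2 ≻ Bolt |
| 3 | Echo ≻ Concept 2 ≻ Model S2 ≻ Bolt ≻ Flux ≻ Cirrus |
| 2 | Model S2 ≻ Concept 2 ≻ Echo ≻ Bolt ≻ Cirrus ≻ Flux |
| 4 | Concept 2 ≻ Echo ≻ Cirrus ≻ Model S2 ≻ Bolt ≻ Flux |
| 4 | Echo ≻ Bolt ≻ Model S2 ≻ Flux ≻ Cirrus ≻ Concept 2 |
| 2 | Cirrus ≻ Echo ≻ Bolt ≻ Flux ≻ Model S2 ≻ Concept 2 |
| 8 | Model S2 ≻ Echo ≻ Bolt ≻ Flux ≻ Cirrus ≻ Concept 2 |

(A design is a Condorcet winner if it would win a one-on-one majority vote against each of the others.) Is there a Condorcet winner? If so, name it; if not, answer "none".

Head-to-head results (29 engineers):
Cirrus vs Echo: 4+2 = 6 for Cirrus, 23 for Echo — Echo by 23–6.
Cirrus vs Bolt: 2+4+2 = 8 for Cirrus, 21 for Bolt — Bolt by 21–8.
Cirrus vs Flux: Flux, 21–8.
Cirrus–Concept 2: Cirrus 20–9.
Cirrus vs Model S2: Model S2, 23–6.
Echo vs Bolt: 25 for Echo, 4 for Bolt — Echo by 25–4.
Echo vs Flux: Echo wins 23–6.
Echo vs Concept 2: Echo is ranked higher on 4+2+3+4+2+8 = 23 ballots, Concept 2 on 6. Echo wins 23–6.
Echo–Model S2: Model S2 16–13.
Bolt vs Flux: Bolt wins 27–2.
Bolt vs Concept 2: 18 to 11, Bolt.
Bolt vs Model S2: Model S2 wins 19–10.
Flux vs Concept 2: Flux, 20–9.
Flux–Model S2: Model S2 27–2.
Concept 2 vs Model S2: Concept 2 is ranked higher on 3+4 = 7 ballots, Model S2 on 22. Model S2 wins 22–7.
Model S2 beats each of Cirrus, Echo, Bolt, Flux, Concept 2 — Model S2 is the Condorcet winner.

Model S2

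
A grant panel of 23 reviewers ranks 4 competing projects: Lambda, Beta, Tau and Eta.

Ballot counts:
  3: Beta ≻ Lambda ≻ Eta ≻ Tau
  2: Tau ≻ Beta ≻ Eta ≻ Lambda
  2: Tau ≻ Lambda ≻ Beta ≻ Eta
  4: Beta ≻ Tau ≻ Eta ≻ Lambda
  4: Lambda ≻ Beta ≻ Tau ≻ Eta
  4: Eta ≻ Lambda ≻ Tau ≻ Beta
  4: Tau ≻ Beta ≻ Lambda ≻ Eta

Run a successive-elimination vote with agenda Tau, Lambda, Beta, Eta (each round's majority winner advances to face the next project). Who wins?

Tau

Round 1: Tau vs Lambda — 12–11, Tau advances.
Round 2: Tau vs Beta — 12–11, Tau advances.
Round 3: Tau vs Eta — 16–7, Tau advances.
Tau survives the agenda.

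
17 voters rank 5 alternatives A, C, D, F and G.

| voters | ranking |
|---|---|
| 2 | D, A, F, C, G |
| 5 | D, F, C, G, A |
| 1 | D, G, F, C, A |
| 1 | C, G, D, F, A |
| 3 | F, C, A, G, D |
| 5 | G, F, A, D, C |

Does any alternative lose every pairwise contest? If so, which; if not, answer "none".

Pairwise majorities:
A–C: C 10–7.
A–D: D 9–8.
A–F: F 15–2.
A vs G: G wins 12–5.
C vs D: C is ranked higher on 1+3 = 4 ballots, D on 13. D wins 13–4.
C vs F: C preferred on 1 ballot; F wins 16–1.
C vs G: C preferred on 2+5+1+3 = 11 ballots; C wins 11–6.
D vs F: D, 9–8.
D vs G: D is ranked higher on 2+5+1 = 8 ballots, G on 9. G wins 9–8.
F vs G: F wins 10–7.
A is beaten in every head-to-head and is the Condorcet loser.

A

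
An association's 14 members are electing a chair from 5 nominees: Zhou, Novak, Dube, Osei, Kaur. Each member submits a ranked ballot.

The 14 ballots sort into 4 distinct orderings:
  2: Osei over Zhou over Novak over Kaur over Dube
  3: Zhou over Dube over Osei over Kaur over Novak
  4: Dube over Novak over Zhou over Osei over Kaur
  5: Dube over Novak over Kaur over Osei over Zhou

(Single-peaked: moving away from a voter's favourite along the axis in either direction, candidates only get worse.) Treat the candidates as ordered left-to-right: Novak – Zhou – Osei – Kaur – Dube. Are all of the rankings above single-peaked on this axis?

Axis positions: Novak=1, Zhou=2, Osei=3, Kaur=4, Dube=5.
Group 1 (peak Osei at position 3): ranking walks positions 3-2-1-4-5, expanding outward from the peak — single-peaked.
Group 2: ranking walks positions 2-5-3-4-1; Dube is ranked above Osei even though Osei lies between Dube and the peak Zhou on the axis — preferences dip and rise again. Not single-peaked.
Group 3: ranking walks positions 5-1-2-3-4; Novak is ranked above Kaur even though Kaur lies between Novak and the peak Dube on the axis — preferences dip and rise again. Not single-peaked.
Group 4: ranking walks positions 5-1-4-3-2; Novak is ranked above Kaur even though Kaur lies between Novak and the peak Dube on the axis — preferences dip and rise again. Not single-peaked.
Group 2 violates single-peakedness, so the profile is not single-peaked on this axis.

no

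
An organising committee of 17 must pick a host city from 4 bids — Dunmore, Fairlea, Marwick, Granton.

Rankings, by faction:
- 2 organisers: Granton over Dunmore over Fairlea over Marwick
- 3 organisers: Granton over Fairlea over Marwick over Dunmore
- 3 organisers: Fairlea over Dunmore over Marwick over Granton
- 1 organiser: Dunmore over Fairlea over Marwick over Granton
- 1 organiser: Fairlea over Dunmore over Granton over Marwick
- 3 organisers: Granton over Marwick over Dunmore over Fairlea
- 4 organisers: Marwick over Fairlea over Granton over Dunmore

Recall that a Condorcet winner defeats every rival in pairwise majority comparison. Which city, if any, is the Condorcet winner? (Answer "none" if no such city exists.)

Check each pair by majority over 17 ballots:
Dunmore–Fairlea: Fairlea 11–6.
Dunmore vs Marwick: Marwick wins 10–7.
Dunmore vs Granton: Granton wins 12–5.
Fairlea vs Marwick: Fairlea, 10–7.
Fairlea vs Granton: Fairlea wins 9–8.
Marwick vs Granton: Granton wins 9–8.
Fairlea defeats every rival head-to-head and is the Condorcet winner.

Fairlea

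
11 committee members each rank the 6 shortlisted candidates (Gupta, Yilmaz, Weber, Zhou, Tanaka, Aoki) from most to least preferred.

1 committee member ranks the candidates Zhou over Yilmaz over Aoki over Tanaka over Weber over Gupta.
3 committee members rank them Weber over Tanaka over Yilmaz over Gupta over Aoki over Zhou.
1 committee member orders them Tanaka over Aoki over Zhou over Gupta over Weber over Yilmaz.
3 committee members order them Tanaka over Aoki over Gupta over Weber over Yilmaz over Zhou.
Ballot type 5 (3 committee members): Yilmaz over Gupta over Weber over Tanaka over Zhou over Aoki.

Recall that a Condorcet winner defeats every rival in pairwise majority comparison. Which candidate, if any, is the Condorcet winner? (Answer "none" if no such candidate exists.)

Head-to-head results (11 committee members):
Gupta–Yilmaz: Yilmaz 7–4.
Gupta–Weber: Gupta 7–4.
Gupta vs Zhou: Gupta wins 9–2.
Gupta–Tanaka: Tanaka 8–3.
Gupta vs Aoki: Gupta wins 6–5.
Yilmaz vs Weber: Weber, 7–4.
Yilmaz–Zhou: Yilmaz 9–2.
Yilmaz–Tanaka: Tanaka 7–4.
Yilmaz vs Aoki: Yilmaz wins 7–4.
Weber–Zhou: Weber 9–2.
Weber vs Tanaka: Weber, 6–5.
Weber vs Aoki: Weber wins 6–5.
Zhou vs Tanaka: Tanaka wins 10–1.
Zhou vs Aoki: Aoki wins 7–4.
Tanaka–Aoki: Tanaka 10–1.
Every candidate loses at least once (Gupta loses to Yilmaz; Yilmaz loses to Weber; Weber loses to Gupta; Zhou loses to Gupta; Tanaka loses to Weber; Aoki loses to Gupta). The majority relation contains the cycle Gupta > Weber > Yilmaz > Gupta, so there is no Condorcet winner.

none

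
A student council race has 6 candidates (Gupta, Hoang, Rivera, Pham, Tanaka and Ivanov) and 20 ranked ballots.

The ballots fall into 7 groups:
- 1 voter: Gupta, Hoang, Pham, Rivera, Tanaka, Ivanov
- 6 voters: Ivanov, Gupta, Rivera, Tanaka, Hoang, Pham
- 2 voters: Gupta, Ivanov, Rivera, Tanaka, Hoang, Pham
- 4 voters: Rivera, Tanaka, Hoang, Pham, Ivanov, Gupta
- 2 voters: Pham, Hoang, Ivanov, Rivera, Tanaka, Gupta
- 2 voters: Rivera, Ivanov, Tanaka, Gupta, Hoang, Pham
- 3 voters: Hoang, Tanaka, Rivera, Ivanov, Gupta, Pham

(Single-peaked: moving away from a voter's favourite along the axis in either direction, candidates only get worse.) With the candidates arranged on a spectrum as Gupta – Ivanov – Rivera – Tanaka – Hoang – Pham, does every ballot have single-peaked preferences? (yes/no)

no

Axis positions: Gupta=1, Ivanov=2, Rivera=3, Tanaka=4, Hoang=5, Pham=6.
Group 1: ranking walks positions 1-5-6-3-4-2; Hoang is ranked above Ivanov even though Ivanov lies between Hoang and the peak Gupta on the axis — preferences dip and rise again. Not single-peaked.
Group 2 (peak Ivanov at position 2): ranking walks positions 2-1-3-4-5-6, expanding outward from the peak — single-peaked.
Group 3 (peak Gupta at position 1): ranking walks positions 1-2-3-4-5-6, expanding outward from the peak — single-peaked.
Group 4 (peak Rivera at position 3): ranking walks positions 3-4-5-6-2-1, expanding outward from the peak — single-peaked.
Group 5: ranking walks positions 6-5-2-3-4-1; Ivanov is ranked above Tanaka even though Tanaka lies between Ivanov and the peak Pham on the axis — preferences dip and rise again. Not single-peaked.
Group 6 (peak Rivera at position 3): ranking walks positions 3-2-4-1-5-6, expanding outward from the peak — single-peaked.
Group 7 (peak Hoang at position 5): ranking walks positions 5-4-3-2-1-6, expanding outward from the peak — single-peaked.
Group 1 violates single-peakedness, so the profile is not single-peaked on this axis.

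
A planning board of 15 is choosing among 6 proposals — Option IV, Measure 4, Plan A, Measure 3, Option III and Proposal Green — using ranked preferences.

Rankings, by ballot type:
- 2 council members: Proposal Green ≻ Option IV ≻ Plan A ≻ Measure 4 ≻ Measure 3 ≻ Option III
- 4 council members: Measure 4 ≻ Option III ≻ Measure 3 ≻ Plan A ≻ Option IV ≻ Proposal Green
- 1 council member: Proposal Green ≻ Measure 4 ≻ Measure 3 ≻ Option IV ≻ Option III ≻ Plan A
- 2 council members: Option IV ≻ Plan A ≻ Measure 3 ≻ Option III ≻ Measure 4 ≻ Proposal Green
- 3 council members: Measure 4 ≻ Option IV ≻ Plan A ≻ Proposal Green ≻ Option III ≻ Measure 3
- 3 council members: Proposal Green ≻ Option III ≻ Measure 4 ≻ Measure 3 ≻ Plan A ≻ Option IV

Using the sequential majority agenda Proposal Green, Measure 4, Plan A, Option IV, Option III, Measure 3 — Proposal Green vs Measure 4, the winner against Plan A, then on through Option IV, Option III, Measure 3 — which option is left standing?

Round 1: Proposal Green vs Measure 4 — 6–9, Measure 4 advances.
Round 2: Measure 4 vs Plan A — 11–4, Measure 4 advances.
Round 3: Measure 4 vs Option IV — 11–4, Measure 4 advances.
Round 4: Measure 4 vs Option III — 10–5, Measure 4 advances.
Round 5: Measure 4 vs Measure 3 — 13–2, Measure 4 advances.
The agenda winner is Measure 4.

Measure 4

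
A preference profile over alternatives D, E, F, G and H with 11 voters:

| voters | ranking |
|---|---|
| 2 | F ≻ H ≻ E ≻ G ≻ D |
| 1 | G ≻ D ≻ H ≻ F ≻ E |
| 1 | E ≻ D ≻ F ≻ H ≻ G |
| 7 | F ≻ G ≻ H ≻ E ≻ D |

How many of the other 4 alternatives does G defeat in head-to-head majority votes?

3

G against each rival (11 voters):
G–D: G 10–1.
G vs E: 8 to 3, G.
G vs F: 1 for G, 10 for F — F by 10–1.
G vs H: G wins 8–3.
G beats D, E, H; loses to F — 3 pairwise wins.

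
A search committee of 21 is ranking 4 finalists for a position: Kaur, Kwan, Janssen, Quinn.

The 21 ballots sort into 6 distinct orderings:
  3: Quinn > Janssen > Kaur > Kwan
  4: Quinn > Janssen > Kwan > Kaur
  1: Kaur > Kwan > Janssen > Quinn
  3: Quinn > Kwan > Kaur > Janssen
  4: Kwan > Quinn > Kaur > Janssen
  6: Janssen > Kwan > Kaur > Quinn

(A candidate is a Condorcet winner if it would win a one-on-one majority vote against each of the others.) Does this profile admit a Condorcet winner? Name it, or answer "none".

none

Head-to-head results (21 committee members):
Kaur vs Kwan: Kwan, 17–4.
Kaur vs Janssen: Janssen wins 13–8.
Kaur vs Quinn: Kaur preferred on 1+6 = 7 ballots; Quinn wins 14–7.
Kwan vs Janssen: Kwan preferred on 1+3+4 = 8 ballots; Janssen wins 13–8.
Kwan vs Quinn: Kwan wins 11–10.
Janssen vs Quinn: 7 to 14, Quinn.
No candidate is unbeaten: Kaur loses to Kwan; Kwan loses to Janssen; Janssen loses to Quinn; Quinn loses to Kwan. In particular Kwan > Quinn > Janssen > Kwan is a majority cycle — no Condorcet winner exists.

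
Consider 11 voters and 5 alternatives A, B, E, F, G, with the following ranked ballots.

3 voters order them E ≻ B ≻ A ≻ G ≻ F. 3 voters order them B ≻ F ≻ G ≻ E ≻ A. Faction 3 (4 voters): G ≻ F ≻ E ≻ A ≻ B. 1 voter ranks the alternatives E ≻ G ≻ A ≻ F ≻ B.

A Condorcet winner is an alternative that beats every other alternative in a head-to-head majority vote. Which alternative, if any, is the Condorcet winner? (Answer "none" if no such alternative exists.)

none

Head-to-head results (11 voters):
A vs B: 5 to 6, B.
A vs E: A is ranked higher on 0 ballots, E on 11. E wins 11–0.
A vs F: 3+1 = 4 for A, 7 for F — F by 7–4.
A vs G: A preferred on 3 ballots; G wins 8–3.
B vs E: B preferred on 3 ballots; E wins 8–3.
B vs F: B is ranked higher on 3+3 = 6 ballots, F on 5. B wins 6–5.
B vs G: 3+3 = 6 for B, 5 for G — B by 6–5.
E vs F: E is ranked higher on 3+1 = 4 ballots, F on 7. F wins 7–4.
E vs G: 4 to 7, G.
F vs G: F preferred on 3 ballots; G wins 8–3.
Each alternative drops at least one matchup (A loses to B; B loses to E; E loses to F; F loses to B; G loses to B); the cycle B → F → E → B rules out a Condorcet winner.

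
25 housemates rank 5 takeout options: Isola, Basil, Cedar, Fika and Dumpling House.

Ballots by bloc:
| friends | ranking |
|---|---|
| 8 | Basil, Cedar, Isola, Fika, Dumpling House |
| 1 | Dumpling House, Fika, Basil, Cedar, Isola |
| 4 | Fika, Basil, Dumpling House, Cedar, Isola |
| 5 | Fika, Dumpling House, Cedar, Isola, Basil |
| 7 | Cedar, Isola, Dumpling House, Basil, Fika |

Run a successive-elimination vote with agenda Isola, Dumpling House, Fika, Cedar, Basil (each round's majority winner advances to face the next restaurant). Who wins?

Basil

Round 1: Isola vs Dumpling House — 15–10, Isola advances.
Round 2: Isola vs Fika — 15–10, Isola advances.
Round 3: Isola vs Cedar — 0–25, Cedar advances.
Round 4: Cedar vs Basil — 12–13, Basil advances.
Basil survives the agenda.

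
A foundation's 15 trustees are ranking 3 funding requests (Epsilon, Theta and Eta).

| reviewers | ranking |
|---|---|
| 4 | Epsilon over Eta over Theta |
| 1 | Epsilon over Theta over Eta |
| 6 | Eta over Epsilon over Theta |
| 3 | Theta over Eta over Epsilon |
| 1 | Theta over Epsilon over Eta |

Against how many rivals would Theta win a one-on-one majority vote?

Theta against each rival (15 reviewers):
Theta–Epsilon: Epsilon 11–4.
Theta vs Eta: 5 to 10, Eta.
Theta beats no one; loses to Epsilon, Eta — 0 pairwise wins.

0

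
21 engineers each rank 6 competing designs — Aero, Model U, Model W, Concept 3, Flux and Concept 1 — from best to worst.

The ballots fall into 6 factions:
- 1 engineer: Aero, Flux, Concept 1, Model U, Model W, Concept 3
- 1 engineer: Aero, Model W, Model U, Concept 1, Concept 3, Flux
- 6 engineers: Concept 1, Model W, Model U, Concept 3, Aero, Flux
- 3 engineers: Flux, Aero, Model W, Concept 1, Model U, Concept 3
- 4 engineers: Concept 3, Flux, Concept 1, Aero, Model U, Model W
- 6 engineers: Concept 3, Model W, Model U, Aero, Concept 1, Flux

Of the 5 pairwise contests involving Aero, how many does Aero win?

2

Aero against each rival (21 engineers):
Aero vs Model U: 9 to 12, Model U.
Aero vs Model W: Model W wins 12–9.
Aero vs Concept 3: Concept 3, 16–5.
Aero vs Flux: Aero is ranked higher on 1+1+6+6 = 14 ballots, Flux on 7. Aero wins 14–7.
Aero vs Concept 1: Aero wins 11–10.
Aero beats Flux, Concept 1; loses to Model U, Model W, Concept 3 — 2 pairwise wins.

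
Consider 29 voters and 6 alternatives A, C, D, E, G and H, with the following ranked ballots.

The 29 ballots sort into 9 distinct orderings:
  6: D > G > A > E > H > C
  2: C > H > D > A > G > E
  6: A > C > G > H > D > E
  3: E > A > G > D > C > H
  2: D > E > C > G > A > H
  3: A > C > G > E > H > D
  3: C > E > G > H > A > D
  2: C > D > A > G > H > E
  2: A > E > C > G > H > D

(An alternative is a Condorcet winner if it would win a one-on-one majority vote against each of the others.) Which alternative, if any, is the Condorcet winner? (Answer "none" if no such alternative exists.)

A

Head-to-head results (29 voters):
A vs C: 20 to 9, A.
A vs D: 17 to 12, A.
A vs E: 6+2+6+3+2+2 = 21 for A, 8 for E — A by 21–8.
A vs G: 18 to 11, A.
A vs H: 24 to 5, A.
C vs D: 2+6+3+3+2+2 = 18 for C, 11 for D — C by 18–11.
C vs E: 2+6+3+3+2 = 16 for C, 13 for E — C by 16–13.
C vs G: C is ranked higher on 20 ballots, G on 9. C wins 20–9.
C vs H: 23 to 6, C.
D vs E: 18 to 11, D.
D vs G: D preferred on 6+2+2+2 = 12 ballots; G wins 17–12.
D vs H: D preferred on 6+3+2+2 = 13 ballots; H wins 16–13.
E vs G: E is ranked higher on 3+2+3+2 = 10 ballots, G on 19. G wins 19–10.
E vs H: E preferred on 6+3+2+3+3+2 = 19 ballots; E wins 19–10.
G vs H: 27 for G, 2 for H — G by 27–2.
A wins every pairwise contest, so A is the Condorcet winner.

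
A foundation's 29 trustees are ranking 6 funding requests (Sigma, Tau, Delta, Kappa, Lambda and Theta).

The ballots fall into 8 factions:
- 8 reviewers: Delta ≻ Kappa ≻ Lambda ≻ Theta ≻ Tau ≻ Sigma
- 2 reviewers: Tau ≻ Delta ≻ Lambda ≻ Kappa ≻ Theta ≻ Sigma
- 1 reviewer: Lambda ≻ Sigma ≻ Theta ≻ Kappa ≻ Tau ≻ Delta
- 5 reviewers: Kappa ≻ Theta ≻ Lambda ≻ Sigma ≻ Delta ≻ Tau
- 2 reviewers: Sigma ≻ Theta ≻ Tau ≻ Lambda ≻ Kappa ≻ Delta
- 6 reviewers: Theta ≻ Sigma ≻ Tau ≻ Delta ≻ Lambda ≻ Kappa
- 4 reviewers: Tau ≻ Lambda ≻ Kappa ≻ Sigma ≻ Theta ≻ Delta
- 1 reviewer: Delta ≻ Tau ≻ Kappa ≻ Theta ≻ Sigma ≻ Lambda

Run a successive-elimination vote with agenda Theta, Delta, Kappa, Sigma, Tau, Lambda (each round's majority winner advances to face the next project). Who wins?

Round 1: Theta vs Delta — 18–11, Theta advances.
Round 2: Theta vs Kappa — 9–20, Kappa advances.
Round 3: Kappa vs Sigma — 20–9, Kappa advances.
Round 4: Kappa vs Tau — 14–15, Tau advances.
Round 5: Tau vs Lambda — 15–14, Tau advances.
Tau survives the agenda.

Tau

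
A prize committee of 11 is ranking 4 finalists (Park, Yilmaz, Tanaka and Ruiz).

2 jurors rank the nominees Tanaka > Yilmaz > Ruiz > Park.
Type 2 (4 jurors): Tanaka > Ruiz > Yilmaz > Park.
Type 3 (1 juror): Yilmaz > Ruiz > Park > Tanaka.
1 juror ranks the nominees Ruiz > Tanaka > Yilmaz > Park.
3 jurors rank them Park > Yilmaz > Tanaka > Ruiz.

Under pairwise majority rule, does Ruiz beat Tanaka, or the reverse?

Tanaka

Ballots ranking Ruiz above Tanaka: 1 + 1 = 2.
Ballots ranking Tanaka above Ruiz: 11 − 2 = 9.
Tanaka wins the head-to-head 9–2.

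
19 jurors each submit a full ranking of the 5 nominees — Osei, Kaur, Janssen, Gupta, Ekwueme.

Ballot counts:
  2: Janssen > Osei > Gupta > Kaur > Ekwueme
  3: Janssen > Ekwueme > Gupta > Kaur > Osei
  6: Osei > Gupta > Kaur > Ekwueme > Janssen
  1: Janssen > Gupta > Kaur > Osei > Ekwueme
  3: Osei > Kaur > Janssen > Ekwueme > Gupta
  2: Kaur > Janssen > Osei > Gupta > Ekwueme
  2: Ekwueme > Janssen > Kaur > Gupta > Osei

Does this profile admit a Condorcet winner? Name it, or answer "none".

Head-to-head results (19 jurors):
Osei vs Kaur: 11 to 8, Osei.
Osei vs Janssen: Osei is ranked higher on 6+3 = 9 ballots, Janssen on 10. Janssen wins 10–9.
Osei vs Gupta: Osei is ranked higher on 2+6+3+2 = 13 ballots, Gupta on 6. Osei wins 13–6.
Osei vs Ekwueme: 2+6+1+3+2 = 14 for Osei, 5 for Ekwueme — Osei by 14–5.
Kaur vs Janssen: 6+3+2 = 11 for Kaur, 8 for Janssen — Kaur by 11–8.
Kaur vs Gupta: Kaur preferred on 3+2+2 = 7 ballots; Gupta wins 12–7.
Kaur vs Ekwueme: 2+6+1+3+2 = 14 for Kaur, 5 for Ekwueme — Kaur by 14–5.
Janssen vs Gupta: 13 to 6, Janssen.
Janssen vs Ekwueme: Janssen is ranked higher on 2+3+1+3+2 = 11 ballots, Ekwueme on 8. Janssen wins 11–8.
Gupta vs Ekwueme: 2+6+1+2 = 11 for Gupta, 8 for Ekwueme — Gupta by 11–8.
Every nominee loses at least once (Osei loses to Janssen; Kaur loses to Osei; Janssen loses to Kaur; Gupta loses to Osei; Ekwueme loses to Osei). The majority relation contains the cycle Osei → Kaur → Janssen → Osei, so there is no Condorcet winner.

none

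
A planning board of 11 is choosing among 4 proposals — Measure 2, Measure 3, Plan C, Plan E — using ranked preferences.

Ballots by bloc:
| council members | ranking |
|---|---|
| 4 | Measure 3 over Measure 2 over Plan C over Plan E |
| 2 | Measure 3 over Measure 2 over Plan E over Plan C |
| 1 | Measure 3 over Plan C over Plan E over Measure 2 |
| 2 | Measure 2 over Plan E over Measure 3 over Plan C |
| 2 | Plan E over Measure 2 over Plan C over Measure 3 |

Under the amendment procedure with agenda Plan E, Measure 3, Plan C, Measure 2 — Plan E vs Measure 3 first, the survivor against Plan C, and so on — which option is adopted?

Round 1: Plan E vs Measure 3 — 4–7, Measure 3 advances.
Round 2: Measure 3 vs Plan C — 9–2, Measure 3 advances.
Round 3: Measure 3 vs Measure 2 — 7–4, Measure 3 advances.
Measure 3 survives the agenda.

Measure 3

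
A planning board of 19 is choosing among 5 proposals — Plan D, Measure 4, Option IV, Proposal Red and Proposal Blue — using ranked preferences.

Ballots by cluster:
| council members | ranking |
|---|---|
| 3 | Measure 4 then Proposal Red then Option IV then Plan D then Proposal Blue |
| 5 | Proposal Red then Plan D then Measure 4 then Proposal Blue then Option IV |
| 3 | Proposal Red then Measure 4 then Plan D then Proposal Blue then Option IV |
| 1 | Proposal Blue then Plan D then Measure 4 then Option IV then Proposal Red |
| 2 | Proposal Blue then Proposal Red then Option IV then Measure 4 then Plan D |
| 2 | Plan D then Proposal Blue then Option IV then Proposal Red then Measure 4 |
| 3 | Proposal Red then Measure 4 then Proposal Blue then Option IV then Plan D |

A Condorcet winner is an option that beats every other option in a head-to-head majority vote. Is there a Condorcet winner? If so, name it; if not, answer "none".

Check each pair by majority over 19 ballots:
Plan D vs Measure 4: Measure 4 wins 11–8.
Plan D vs Option IV: 11 to 8, Plan D.
Plan D vs Proposal Red: Proposal Red, 16–3.
Plan D vs Proposal Blue: Plan D wins 13–6.
Measure 4 vs Option IV: Measure 4 wins 15–4.
Measure 4 vs Proposal Red: Measure 4 preferred on 3+1 = 4 ballots; Proposal Red wins 15–4.
Measure 4 vs Proposal Blue: Measure 4 wins 14–5.
Option IV–Proposal Red: Proposal Red 16–3.
Option IV vs Proposal Blue: Proposal Blue, 16–3.
Proposal Red vs Proposal Blue: Proposal Red is ranked higher on 3+5+3+3 = 14 ballots, Proposal Blue on 5. Proposal Red wins 14–5.
Proposal Red defeats every rival head-to-head and is the Condorcet winner.

Proposal Red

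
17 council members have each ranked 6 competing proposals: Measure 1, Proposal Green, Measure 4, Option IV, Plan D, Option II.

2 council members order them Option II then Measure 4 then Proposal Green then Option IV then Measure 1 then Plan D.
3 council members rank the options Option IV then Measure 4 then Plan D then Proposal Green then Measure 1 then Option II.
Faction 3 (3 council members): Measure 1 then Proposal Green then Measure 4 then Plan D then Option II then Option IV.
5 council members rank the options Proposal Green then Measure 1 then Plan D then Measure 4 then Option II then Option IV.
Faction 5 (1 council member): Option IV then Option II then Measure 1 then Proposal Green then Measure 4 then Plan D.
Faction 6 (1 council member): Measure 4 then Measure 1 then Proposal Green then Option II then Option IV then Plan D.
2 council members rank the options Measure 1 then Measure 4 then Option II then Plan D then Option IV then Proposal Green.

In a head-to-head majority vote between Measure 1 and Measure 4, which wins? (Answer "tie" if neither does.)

Ballots ranking Measure 1 above Measure 4: 3 + 5 + 1 + 2 = 11.
Ballots ranking Measure 4 above Measure 1: 17 − 11 = 6.
Measure 1 wins the head-to-head 11–6.

Measure 1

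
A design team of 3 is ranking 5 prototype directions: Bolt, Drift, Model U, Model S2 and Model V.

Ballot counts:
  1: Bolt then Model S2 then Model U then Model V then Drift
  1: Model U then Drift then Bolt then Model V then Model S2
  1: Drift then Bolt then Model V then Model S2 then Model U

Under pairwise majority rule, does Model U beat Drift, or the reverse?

Ballots ranking Model U above Drift: 1 + 1 = 2.
Ballots ranking Drift above Model U: 3 − 2 = 1.
Model U wins the head-to-head 2–1.

Model U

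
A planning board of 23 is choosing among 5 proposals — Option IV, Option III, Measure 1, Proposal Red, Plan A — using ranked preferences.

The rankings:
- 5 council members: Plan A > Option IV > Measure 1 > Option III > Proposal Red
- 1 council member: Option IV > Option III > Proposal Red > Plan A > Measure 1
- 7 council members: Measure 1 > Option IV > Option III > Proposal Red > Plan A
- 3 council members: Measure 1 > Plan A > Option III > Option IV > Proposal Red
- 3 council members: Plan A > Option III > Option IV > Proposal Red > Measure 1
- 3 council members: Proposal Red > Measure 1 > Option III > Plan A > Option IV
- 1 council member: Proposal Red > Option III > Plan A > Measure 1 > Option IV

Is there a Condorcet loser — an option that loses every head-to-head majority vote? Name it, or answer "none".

Head-to-head results (23 council members):
Option IV vs Option III: 13 to 10, Option IV.
Option IV vs Measure 1: Option IV preferred on 5+1+3 = 9 ballots; Measure 1 wins 14–9.
Option IV vs Proposal Red: 5+1+7+3+3 = 19 for Option IV, 4 for Proposal Red — Option IV by 19–4.
Option IV–Plan A: Plan A 15–8.
Option III vs Measure 1: Option III is ranked higher on 1+3+1 = 5 ballots, Measure 1 on 18. Measure 1 wins 18–5.
Option III vs Proposal Red: 19 to 4, Option III.
Option III vs Plan A: Option III, 12–11.
Measure 1 vs Proposal Red: Measure 1 preferred on 5+7+3 = 15 ballots; Measure 1 wins 15–8.
Measure 1 vs Plan A: Measure 1 is ranked higher on 7+3+3 = 13 ballots, Plan A on 10. Measure 1 wins 13–10.
Proposal Red vs Plan A: Proposal Red, 12–11.
Every option wins at least one matchup (Option IV beats Option III; Option III beats Proposal Red; Measure 1 beats Option IV; Proposal Red beats Plan A; Plan A beats Option IV), so there is no Condorcet loser.

none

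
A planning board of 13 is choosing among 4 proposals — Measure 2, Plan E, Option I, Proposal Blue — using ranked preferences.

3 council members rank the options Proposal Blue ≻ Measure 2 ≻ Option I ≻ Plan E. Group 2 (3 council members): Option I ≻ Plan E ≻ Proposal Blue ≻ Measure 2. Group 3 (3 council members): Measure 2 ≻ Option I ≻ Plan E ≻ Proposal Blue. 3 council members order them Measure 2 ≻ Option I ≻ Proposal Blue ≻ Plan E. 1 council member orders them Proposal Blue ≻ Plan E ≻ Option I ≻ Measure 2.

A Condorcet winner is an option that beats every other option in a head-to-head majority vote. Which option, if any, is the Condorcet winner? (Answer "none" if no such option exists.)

none

Pairwise majorities:
Measure 2–Plan E: Measure 2 9–4.
Measure 2 vs Option I: 9 to 4, Measure 2.
Measure 2 vs Proposal Blue: 6 to 7, Proposal Blue.
Plan E vs Option I: Option I, 12–1.
Plan E–Proposal Blue: Proposal Blue 7–6.
Option I vs Proposal Blue: 3+3+3 = 9 for Option I, 4 for Proposal Blue — Option I by 9–4.
No option is unbeaten: Measure 2 loses to Proposal Blue; Plan E loses to Measure 2; Option I loses to Measure 2; Proposal Blue loses to Option I. In particular Measure 2 → Option I → Proposal Blue → Measure 2 is a majority cycle — no Condorcet winner exists.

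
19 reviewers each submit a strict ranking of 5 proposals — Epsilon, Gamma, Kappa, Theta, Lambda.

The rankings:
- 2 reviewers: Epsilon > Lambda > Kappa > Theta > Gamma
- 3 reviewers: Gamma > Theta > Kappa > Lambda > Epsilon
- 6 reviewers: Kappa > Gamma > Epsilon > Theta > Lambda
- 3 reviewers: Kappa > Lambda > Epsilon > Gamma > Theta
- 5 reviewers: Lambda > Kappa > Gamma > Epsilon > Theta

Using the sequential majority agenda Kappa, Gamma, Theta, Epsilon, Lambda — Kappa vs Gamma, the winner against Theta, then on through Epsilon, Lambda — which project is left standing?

Kappa

Round 1: Kappa vs Gamma — 16–3, Kappa advances.
Round 2: Kappa vs Theta — 16–3, Kappa advances.
Round 3: Kappa vs Epsilon — 17–2, Kappa advances.
Round 4: Kappa vs Lambda — 12–7, Kappa advances.
Kappa survives the agenda.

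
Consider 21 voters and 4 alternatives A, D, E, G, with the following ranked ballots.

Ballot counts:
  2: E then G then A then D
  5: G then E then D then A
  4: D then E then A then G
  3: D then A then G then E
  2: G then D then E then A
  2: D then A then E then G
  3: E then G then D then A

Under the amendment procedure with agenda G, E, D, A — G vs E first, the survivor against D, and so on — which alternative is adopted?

Round 1: G vs E — 10–11, E advances.
Round 2: E vs D — 10–11, D advances.
Round 3: D vs A — 19–2, D advances.
The agenda winner is D.

D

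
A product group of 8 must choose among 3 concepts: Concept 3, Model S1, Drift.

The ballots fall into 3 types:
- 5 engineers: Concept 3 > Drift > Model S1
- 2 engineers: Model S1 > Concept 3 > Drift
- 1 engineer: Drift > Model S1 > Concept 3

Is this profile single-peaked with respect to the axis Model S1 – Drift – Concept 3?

no

Axis positions: Model S1=1, Drift=2, Concept 3=3.
Type 1 (peak Concept 3 at position 3): ranking walks positions 3-2-1, expanding outward from the peak — single-peaked.
Type 2: ranking walks positions 1-3-2; Concept 3 is ranked above Drift even though Drift lies between Concept 3 and the peak Model S1 on the axis — preferences dip and rise again. Not single-peaked.
Type 3 (peak Drift at position 2): ranking walks positions 2-1-3, expanding outward from the peak — single-peaked.
Type 2 violates single-peakedness, so the profile is not single-peaked on this axis.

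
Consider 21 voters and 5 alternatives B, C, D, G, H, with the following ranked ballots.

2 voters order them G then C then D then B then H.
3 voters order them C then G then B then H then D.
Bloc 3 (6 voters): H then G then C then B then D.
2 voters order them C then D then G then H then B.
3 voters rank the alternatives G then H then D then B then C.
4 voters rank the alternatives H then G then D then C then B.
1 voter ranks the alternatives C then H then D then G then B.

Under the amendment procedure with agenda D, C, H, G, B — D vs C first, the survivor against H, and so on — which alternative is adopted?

Round 1: D vs C — 7–14, C advances.
Round 2: C vs H — 8–13, H advances.
Round 3: H vs G — 11–10, H advances.
Round 4: H vs B — 16–5, H advances.
The agenda winner is H.

H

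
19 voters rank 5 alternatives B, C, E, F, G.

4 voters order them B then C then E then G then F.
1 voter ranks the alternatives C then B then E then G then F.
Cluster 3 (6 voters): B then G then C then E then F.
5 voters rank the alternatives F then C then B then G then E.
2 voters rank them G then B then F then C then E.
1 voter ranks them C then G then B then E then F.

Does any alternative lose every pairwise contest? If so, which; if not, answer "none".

F

Pairwise majorities:
B vs C: B wins 12–7.
B vs E: 4+1+6+5+2+1 = 19 for B, 0 for E — B by 19–0.
B vs F: 4+1+6+2+1 = 14 for B, 5 for F — B by 14–5.
B vs G: B wins 16–3.
C vs E: C wins 19–0.
C vs F: C preferred on 4+1+6+1 = 12 ballots; C wins 12–7.
C vs G: C preferred on 4+1+5+1 = 11 ballots; C wins 11–8.
E vs F: E wins 12–7.
E vs G: 5 to 14, G.
F vs G: 5 for F, 14 for G — G by 14–5.
F loses to every other alternative — it is the Condorcet loser.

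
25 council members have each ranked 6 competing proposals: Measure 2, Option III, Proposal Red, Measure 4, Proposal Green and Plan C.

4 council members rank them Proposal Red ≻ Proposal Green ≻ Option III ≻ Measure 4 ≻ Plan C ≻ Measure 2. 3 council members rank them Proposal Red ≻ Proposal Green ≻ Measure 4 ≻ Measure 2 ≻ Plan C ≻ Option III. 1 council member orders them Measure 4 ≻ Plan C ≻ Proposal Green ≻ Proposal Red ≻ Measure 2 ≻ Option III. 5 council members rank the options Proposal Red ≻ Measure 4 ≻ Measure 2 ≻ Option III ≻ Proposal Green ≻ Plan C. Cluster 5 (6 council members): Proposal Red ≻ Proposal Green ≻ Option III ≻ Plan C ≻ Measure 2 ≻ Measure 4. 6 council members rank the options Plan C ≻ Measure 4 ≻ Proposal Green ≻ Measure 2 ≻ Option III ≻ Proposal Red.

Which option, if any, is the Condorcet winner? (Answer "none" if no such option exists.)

Pairwise majorities:
Measure 2–Option III: Measure 2 15–10.
Measure 2–Proposal Red: Proposal Red 19–6.
Measure 2 vs Measure 4: 6 to 19, Measure 4.
Measure 2 vs Proposal Green: Proposal Green wins 20–5.
Measure 2 vs Plan C: Plan C wins 17–8.
Option III vs Proposal Red: Option III is ranked higher on 6 ballots, Proposal Red on 19. Proposal Red wins 19–6.
Option III vs Measure 4: Measure 4 wins 15–10.
Option III vs Proposal Green: 5 for Option III, 20 for Proposal Green — Proposal Green by 20–5.
Option III–Plan C: Option III 15–10.
Proposal Red vs Measure 4: Proposal Red is ranked higher on 4+3+5+6 = 18 ballots, Measure 4 on 7. Proposal Red wins 18–7.
Proposal Red vs Proposal Green: Proposal Red wins 18–7.
Proposal Red vs Plan C: Proposal Red, 18–7.
Measure 4 vs Proposal Green: 12 to 13, Proposal Green.
Measure 4 vs Plan C: Measure 4, 13–12.
Proposal Green vs Plan C: Proposal Green, 18–7.
Only Proposal Red has no losses; Proposal Red is the Condorcet winner.

Proposal Red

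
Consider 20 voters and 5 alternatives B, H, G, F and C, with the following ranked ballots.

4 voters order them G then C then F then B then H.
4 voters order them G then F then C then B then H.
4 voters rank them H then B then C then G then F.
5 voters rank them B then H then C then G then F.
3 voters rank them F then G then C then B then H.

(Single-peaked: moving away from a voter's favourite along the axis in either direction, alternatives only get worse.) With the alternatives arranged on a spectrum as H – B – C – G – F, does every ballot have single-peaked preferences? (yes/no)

Axis positions: H=1, B=2, C=3, G=4, F=5.
Cluster 1 (peak G at position 4): ranking walks positions 4-3-5-2-1, expanding outward from the peak — single-peaked.
Cluster 2 (peak G at position 4): ranking walks positions 4-5-3-2-1, expanding outward from the peak — single-peaked.
Cluster 3 (peak H at position 1): ranking walks positions 1-2-3-4-5, expanding outward from the peak — single-peaked.
Cluster 4 (peak B at position 2): ranking walks positions 2-1-3-4-5, expanding outward from the peak — single-peaked.
Cluster 5 (peak F at position 5): ranking walks positions 5-4-3-2-1, expanding outward from the peak — single-peaked.
Every ranking is single-peaked on this axis.

yes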